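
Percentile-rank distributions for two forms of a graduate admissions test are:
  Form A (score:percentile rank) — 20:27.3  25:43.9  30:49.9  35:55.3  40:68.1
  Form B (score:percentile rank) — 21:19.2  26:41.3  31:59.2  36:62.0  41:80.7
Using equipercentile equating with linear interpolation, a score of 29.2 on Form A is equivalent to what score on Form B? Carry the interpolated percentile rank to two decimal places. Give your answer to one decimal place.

PR of 29.2 on Form A: 43.9 + (29.2 − 25)/(30 − 25) × (49.9 − 43.9) = 48.94
On Form B, PR 48.94 falls between score 26 (PR 41.3) and 31 (PR 59.2).
Interpolate: 26 + (48.94 − 41.3)/(59.2 − 41.3) × (31 − 26) = 28.1

28.1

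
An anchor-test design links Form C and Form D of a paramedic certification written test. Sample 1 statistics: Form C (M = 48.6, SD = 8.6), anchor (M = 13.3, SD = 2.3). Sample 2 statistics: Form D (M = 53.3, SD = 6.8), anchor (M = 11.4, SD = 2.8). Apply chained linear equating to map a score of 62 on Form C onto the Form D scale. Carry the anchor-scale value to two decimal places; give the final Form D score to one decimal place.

66.6

Form C → anchor (Sample 1): v = (2.3/8.6)(62 − 48.6) + 13.3 = 16.88
anchor → Form D (Sample 2): y = (6.8/2.8)(16.88 − 11.4) + 53.3 = 66.6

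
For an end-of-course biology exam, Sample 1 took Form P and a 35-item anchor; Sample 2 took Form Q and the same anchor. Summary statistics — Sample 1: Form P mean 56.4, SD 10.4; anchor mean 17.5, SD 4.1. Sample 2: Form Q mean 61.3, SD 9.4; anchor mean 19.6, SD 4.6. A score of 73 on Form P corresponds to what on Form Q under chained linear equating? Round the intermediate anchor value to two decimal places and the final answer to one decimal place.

Form P → anchor (Sample 1): v = (4.1/10.4)(73 − 56.4) + 17.5 = 24.04
anchor → Form Q (Sample 2): y = (9.4/4.6)(24.04 − 19.6) + 61.3 = 70.4

70.4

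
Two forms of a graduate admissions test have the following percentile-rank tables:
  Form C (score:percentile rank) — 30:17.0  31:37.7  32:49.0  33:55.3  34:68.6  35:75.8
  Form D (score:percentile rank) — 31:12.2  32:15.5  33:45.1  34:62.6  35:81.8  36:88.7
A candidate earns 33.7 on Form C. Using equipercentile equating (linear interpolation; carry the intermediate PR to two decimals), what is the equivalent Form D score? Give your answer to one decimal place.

34.1

PR of 33.7 on Form C: 55.3 + (33.7 − 33)/(34 − 33) × (68.6 − 55.3) = 64.61
On Form D, PR 64.61 falls between score 34 (PR 62.6) and 35 (PR 81.8).
Interpolate: 34 + (64.61 − 62.6)/(81.8 − 62.6) × (35 − 34) = 34.1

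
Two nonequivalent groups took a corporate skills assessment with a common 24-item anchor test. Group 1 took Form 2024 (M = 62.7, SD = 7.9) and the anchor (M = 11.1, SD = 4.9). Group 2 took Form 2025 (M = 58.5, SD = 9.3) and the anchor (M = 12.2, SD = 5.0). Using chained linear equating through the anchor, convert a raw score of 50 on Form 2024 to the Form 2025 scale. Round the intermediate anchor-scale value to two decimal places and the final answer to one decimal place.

41.8

Form 2024 → anchor (Group 1): v = (4.9/7.9)(50 − 62.7) + 11.1 = 3.22
anchor → Form 2025 (Group 2): y = (9.3/5.0)(3.22 − 12.2) + 58.5 = 41.8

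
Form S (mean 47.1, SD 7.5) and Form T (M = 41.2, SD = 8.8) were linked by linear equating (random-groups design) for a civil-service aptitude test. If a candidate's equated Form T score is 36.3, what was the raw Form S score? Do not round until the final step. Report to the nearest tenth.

Invert y = (SD_Y/SD_X)(x − M_X) + M_Y:
x = (SD_X/SD_Y)(y − M_Y) + M_X = (7.5/8.8)(36.3 − 41.2) + 47.1
x = 0.852273 × -4.900 + 47.1 = 42.9

42.9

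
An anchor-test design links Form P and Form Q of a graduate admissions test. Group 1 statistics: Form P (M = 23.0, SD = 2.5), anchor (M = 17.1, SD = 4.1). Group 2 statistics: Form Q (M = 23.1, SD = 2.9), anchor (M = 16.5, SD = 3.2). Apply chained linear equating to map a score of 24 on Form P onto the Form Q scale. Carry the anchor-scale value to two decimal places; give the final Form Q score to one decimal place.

25.1

Form P → anchor (Group 1): v = (4.1/2.5)(24 − 23.0) + 17.1 = 18.74
anchor → Form Q (Group 2): y = (2.9/3.2)(18.74 − 16.5) + 23.1 = 25.1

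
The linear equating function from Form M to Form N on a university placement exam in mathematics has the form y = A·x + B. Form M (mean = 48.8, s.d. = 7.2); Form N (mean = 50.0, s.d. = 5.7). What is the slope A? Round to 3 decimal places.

0.792

A = SD_Y / SD_X = 5.7 / 7.2 = 0.792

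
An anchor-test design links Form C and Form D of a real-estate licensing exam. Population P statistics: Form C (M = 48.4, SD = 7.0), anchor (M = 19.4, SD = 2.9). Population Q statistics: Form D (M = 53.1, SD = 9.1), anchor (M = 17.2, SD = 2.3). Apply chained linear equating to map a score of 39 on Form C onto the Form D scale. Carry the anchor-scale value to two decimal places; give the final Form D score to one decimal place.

46.4

Form C → anchor (Population P): v = (2.9/7.0)(39 − 48.4) + 19.4 = 15.51
anchor → Form D (Population Q): y = (9.1/2.3)(15.51 − 17.2) + 53.1 = 46.4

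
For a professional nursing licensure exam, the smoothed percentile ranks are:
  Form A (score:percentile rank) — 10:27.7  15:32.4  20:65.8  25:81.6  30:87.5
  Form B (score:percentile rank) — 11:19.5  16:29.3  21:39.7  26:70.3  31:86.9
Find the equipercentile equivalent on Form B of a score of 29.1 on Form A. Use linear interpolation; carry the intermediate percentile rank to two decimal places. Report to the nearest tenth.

PR of 29.1 on Form A: 81.6 + (29.1 − 25)/(30 − 25) × (87.5 − 81.6) = 86.44
On Form B, PR 86.44 falls between score 26 (PR 70.3) and 31 (PR 86.9).
Interpolate: 26 + (86.44 − 70.3)/(86.9 − 70.3) × (31 − 26) = 30.9

30.9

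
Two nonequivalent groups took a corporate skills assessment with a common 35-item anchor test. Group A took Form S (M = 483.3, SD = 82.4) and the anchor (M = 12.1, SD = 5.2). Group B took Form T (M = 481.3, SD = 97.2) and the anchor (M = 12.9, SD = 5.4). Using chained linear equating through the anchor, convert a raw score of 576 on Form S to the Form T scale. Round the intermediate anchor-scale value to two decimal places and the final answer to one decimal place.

Form S → anchor (Group A): v = (5.2/82.4)(576 − 483.3) + 12.1 = 17.95
anchor → Form T (Group B): y = (97.2/5.4)(17.95 − 12.9) + 481.3 = 572.2

572.2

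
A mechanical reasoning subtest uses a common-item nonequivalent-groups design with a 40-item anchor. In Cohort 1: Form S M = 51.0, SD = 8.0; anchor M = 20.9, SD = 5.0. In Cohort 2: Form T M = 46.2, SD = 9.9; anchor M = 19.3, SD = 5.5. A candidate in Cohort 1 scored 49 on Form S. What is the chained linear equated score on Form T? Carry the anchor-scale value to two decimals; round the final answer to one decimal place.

46.8

Form S → anchor (Cohort 1): v = (5.0/8.0)(49 − 51.0) + 20.9 = 19.65
anchor → Form T (Cohort 2): y = (9.9/5.5)(19.65 − 19.3) + 46.2 = 46.8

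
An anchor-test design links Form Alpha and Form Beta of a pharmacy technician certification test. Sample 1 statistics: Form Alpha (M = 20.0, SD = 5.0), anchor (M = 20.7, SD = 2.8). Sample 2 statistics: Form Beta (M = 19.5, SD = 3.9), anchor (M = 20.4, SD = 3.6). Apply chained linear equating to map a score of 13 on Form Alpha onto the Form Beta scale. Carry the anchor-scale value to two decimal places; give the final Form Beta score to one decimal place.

Form Alpha → anchor (Sample 1): v = (2.8/5.0)(13 − 20.0) + 20.7 = 16.78
anchor → Form Beta (Sample 2): y = (3.9/3.6)(16.78 − 20.4) + 19.5 = 15.6

15.6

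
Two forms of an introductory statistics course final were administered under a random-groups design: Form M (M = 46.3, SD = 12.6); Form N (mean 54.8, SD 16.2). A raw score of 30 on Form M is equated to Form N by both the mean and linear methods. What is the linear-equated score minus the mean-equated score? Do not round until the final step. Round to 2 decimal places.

Mean-equated: 30 + (54.8 − 46.3) = 38.50
Linear-equated: (16.2/12.6)(30 − 46.3) + 54.8 = 33.843
Difference = 33.843 − 38.50 = -4.66

-4.66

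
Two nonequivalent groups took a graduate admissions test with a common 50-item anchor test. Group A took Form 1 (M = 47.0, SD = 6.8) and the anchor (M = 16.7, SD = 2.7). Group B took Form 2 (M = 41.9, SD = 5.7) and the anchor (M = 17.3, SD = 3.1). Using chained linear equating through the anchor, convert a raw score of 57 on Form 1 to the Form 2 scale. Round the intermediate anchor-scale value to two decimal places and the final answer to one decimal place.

48.1

Form 1 → anchor (Group A): v = (2.7/6.8)(57 − 47.0) + 16.7 = 20.67
anchor → Form 2 (Group B): y = (5.7/3.1)(20.67 − 17.3) + 41.9 = 48.1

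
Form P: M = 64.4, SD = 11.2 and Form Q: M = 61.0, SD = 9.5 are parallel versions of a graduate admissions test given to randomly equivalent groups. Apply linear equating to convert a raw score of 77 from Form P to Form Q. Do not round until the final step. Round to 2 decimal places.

Linear equating: y = (SD_Y/SD_X)(x − M_X) + M_Y
y = (9.5/11.2)(77 − 64.4) + 61.0
y = 0.848214 × 12.6 + 61.0 = 10.6875 + 61.0 = 71.69

71.69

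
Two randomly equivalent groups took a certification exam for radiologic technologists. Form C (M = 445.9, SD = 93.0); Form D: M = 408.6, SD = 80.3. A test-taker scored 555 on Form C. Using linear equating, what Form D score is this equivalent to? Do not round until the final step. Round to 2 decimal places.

502.80

Linear equating: y = (SD_Y/SD_X)(x − M_X) + M_Y
y = (80.3/93.0)(555 − 445.9) + 408.6
y = 0.863441 × 109.1 + 408.6 = 94.2014 + 408.6 = 502.80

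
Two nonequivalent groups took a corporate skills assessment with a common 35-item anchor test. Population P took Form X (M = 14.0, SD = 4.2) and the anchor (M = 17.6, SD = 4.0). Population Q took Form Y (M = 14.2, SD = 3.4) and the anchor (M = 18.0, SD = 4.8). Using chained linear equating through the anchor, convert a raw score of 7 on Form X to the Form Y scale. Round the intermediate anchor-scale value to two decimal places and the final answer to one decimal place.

Form X → anchor (Population P): v = (4.0/4.2)(7 − 14.0) + 17.6 = 10.93
anchor → Form Y (Population Q): y = (3.4/4.8)(10.93 − 18.0) + 14.2 = 9.2

9.2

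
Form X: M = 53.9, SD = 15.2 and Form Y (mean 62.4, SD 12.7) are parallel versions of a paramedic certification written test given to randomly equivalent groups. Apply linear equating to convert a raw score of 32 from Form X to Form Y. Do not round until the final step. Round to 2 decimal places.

44.10

Linear equating: y = (SD_Y/SD_X)(x − M_X) + M_Y
y = (12.7/15.2)(32 − 53.9) + 62.4
y = 0.835526 × -21.9 + 62.4 = -18.2980 + 62.4 = 44.10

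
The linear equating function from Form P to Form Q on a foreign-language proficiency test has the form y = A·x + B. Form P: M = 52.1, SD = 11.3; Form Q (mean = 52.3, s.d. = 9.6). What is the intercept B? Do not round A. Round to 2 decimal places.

A = SD_Y / SD_X = 9.6 / 11.3 = 0.849558
B = M_Y − A·M_X = 52.3 − 0.849558 × 52.1 = 8.04

8.04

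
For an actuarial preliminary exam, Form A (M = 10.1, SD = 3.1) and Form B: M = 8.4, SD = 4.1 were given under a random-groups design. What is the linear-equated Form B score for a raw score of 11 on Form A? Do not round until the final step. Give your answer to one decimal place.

9.6

Linear equating: y = (SD_Y/SD_X)(x − M_X) + M_Y
y = (4.1/3.1)(11 − 10.1) + 8.4
y = 1.322581 × 0.9 + 8.4 = 1.1903 + 8.4 = 9.6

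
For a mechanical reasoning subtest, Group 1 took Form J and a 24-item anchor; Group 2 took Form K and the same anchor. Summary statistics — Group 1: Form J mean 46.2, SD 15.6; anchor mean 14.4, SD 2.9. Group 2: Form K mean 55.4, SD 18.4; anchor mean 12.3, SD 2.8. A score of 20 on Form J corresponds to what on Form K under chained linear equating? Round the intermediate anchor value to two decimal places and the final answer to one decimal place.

37.2

Form J → anchor (Group 1): v = (2.9/15.6)(20 − 46.2) + 14.4 = 9.53
anchor → Form K (Group 2): y = (18.4/2.8)(9.53 − 12.3) + 55.4 = 37.2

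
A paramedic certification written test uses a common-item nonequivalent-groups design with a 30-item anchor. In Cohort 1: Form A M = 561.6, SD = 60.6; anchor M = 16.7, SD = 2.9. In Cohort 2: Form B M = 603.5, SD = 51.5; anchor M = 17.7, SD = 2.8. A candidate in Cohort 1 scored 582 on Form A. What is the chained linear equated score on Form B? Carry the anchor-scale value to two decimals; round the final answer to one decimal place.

Form A → anchor (Cohort 1): v = (2.9/60.6)(582 − 561.6) + 16.7 = 17.68
anchor → Form B (Cohort 2): y = (51.5/2.8)(17.68 − 17.7) + 603.5 = 603.1

603.1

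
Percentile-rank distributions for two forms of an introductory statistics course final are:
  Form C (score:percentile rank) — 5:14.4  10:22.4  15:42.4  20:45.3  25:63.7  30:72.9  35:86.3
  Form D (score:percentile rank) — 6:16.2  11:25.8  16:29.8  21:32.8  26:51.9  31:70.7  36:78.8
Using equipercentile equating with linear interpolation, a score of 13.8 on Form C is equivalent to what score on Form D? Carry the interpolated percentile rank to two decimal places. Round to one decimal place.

22.3

PR of 13.8 on Form C: 22.4 + (13.8 − 10)/(15 − 10) × (42.4 − 22.4) = 37.60
On Form D, PR 37.60 falls between score 21 (PR 32.8) and 26 (PR 51.9).
Interpolate: 21 + (37.60 − 32.8)/(51.9 − 32.8) × (26 − 21) = 22.3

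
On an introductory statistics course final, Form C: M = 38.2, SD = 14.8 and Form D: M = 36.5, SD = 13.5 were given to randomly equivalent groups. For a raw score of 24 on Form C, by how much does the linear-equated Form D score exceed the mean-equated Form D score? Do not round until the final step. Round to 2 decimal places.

Mean-equated: 24 + (36.5 − 38.2) = 22.30
Linear-equated: (13.5/14.8)(24 − 38.2) + 36.5 = 23.547
Difference = 23.547 − 22.30 = 1.25

1.25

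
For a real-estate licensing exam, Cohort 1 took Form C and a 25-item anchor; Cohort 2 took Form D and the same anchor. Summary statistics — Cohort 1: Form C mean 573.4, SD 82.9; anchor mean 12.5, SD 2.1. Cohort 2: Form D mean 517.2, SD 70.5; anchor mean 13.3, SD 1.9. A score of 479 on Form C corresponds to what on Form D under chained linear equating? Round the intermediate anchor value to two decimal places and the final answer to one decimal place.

398.8

Form C → anchor (Cohort 1): v = (2.1/82.9)(479 − 573.4) + 12.5 = 10.11
anchor → Form D (Cohort 2): y = (70.5/1.9)(10.11 − 13.3) + 517.2 = 398.8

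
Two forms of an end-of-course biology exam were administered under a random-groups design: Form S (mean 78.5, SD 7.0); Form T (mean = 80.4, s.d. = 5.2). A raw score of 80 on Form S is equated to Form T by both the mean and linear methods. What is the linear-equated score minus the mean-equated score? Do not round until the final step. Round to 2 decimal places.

-0.39

Mean-equated: 80 + (80.4 − 78.5) = 81.90
Linear-equated: (5.2/7.0)(80 − 78.5) + 80.4 = 81.514
Difference = 81.514 − 81.90 = -0.39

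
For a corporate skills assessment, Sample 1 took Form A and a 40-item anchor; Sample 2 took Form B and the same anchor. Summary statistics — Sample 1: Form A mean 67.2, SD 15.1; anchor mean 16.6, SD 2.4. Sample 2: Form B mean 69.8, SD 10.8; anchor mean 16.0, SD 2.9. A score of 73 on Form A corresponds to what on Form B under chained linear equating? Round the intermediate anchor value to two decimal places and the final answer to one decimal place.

Form A → anchor (Sample 1): v = (2.4/15.1)(73 − 67.2) + 16.6 = 17.52
anchor → Form B (Sample 2): y = (10.8/2.9)(17.52 − 16.0) + 69.8 = 75.5

75.5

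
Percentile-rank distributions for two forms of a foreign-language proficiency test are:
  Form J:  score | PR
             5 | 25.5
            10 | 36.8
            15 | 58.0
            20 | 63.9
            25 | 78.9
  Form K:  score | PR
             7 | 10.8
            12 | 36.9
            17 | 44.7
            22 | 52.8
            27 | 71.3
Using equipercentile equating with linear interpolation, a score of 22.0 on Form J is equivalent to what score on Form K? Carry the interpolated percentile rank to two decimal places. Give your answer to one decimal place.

26.6

PR of 22.0 on Form J: 63.9 + (22.0 − 20)/(25 − 20) × (78.9 − 63.9) = 69.90
On Form K, PR 69.90 falls between score 22 (PR 52.8) and 27 (PR 71.3).
Interpolate: 22 + (69.90 − 52.8)/(71.3 − 52.8) × (27 − 22) = 26.6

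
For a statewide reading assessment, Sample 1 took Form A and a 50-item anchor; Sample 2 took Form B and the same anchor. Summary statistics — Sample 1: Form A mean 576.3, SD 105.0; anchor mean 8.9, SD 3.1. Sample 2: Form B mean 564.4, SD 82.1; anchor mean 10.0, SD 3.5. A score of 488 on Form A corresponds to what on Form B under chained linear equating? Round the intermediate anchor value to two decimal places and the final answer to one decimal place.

477.4

Form A → anchor (Sample 1): v = (3.1/105.0)(488 − 576.3) + 8.9 = 6.29
anchor → Form B (Sample 2): y = (82.1/3.5)(6.29 − 10.0) + 564.4 = 477.4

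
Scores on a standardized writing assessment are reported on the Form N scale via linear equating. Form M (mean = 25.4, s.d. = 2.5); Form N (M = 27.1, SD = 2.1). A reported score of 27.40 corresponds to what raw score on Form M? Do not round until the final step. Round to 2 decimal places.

Invert y = (SD_Y/SD_X)(x − M_X) + M_Y:
x = (SD_X/SD_Y)(y − M_Y) + M_X = (2.5/2.1)(27.40 − 27.1) + 25.4
x = 1.190476 × 0.300 + 25.4 = 25.76

25.76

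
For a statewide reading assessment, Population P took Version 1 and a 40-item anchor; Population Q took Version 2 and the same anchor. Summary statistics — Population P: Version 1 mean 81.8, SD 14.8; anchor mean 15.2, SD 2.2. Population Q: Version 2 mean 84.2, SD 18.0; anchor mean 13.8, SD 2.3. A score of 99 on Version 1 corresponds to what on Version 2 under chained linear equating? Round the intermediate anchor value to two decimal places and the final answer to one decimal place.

115.2

Version 1 → anchor (Population P): v = (2.2/14.8)(99 − 81.8) + 15.2 = 17.76
anchor → Version 2 (Population Q): y = (18.0/2.3)(17.76 − 13.8) + 84.2 = 115.2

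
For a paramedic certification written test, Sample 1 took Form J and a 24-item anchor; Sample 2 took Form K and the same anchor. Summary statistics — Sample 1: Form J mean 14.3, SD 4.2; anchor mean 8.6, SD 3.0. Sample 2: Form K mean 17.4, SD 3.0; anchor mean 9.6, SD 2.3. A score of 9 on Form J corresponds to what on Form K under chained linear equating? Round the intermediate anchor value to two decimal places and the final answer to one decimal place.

11.2

Form J → anchor (Sample 1): v = (3.0/4.2)(9 − 14.3) + 8.6 = 4.81
anchor → Form K (Sample 2): y = (3.0/2.3)(4.81 − 9.6) + 17.4 = 11.2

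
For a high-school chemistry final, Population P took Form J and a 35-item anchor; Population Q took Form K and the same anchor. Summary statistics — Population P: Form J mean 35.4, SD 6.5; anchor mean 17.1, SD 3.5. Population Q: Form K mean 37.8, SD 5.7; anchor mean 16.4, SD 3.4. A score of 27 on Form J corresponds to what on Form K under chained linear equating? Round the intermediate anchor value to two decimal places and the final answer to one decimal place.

Form J → anchor (Population P): v = (3.5/6.5)(27 − 35.4) + 17.1 = 12.58
anchor → Form K (Population Q): y = (5.7/3.4)(12.58 − 16.4) + 37.8 = 31.4

31.4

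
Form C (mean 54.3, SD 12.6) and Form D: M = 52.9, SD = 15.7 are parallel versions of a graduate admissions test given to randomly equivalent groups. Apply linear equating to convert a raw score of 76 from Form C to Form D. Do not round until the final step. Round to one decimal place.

79.9

Linear equating: y = (SD_Y/SD_X)(x − M_X) + M_Y
y = (15.7/12.6)(76 − 54.3) + 52.9
y = 1.246032 × 21.7 + 52.9 = 27.0389 + 52.9 = 79.9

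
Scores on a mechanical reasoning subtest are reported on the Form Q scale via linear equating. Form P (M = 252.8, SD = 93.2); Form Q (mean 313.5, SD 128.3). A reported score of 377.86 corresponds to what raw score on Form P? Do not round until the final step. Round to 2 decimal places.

Invert y = (SD_Y/SD_X)(x − M_X) + M_Y:
x = (SD_X/SD_Y)(y − M_Y) + M_X = (93.2/128.3)(377.86 − 313.5) + 252.8
x = 0.726422 × 64.360 + 252.8 = 299.55

299.55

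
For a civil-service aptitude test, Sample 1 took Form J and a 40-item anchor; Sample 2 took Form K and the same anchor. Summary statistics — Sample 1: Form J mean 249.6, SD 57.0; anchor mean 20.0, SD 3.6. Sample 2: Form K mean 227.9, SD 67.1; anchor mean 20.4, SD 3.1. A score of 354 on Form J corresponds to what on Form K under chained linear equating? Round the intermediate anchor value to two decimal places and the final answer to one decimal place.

Form J → anchor (Sample 1): v = (3.6/57.0)(354 − 249.6) + 20.0 = 26.59
anchor → Form K (Sample 2): y = (67.1/3.1)(26.59 − 20.4) + 227.9 = 361.9

361.9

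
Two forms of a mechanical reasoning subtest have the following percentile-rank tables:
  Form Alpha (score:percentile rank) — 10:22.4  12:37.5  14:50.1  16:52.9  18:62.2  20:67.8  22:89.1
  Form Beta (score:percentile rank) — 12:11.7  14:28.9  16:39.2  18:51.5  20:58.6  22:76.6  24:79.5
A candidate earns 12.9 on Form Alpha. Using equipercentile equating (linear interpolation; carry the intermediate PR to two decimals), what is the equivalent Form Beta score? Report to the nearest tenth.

16.6

PR of 12.9 on Form Alpha: 37.5 + (12.9 − 12)/(14 − 12) × (50.1 − 37.5) = 43.17
On Form Beta, PR 43.17 falls between score 16 (PR 39.2) and 18 (PR 51.5).
Interpolate: 16 + (43.17 − 39.2)/(51.5 − 39.2) × (18 − 16) = 16.6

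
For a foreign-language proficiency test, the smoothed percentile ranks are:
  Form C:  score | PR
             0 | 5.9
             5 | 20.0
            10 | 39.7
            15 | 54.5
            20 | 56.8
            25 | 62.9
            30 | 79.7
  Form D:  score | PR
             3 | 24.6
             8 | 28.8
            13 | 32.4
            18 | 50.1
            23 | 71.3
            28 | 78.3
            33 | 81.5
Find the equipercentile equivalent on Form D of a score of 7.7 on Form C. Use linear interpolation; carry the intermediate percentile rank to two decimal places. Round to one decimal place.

10.6

PR of 7.7 on Form C: 20.0 + (7.7 − 5)/(10 − 5) × (39.7 − 20.0) = 30.64
On Form D, PR 30.64 falls between score 8 (PR 28.8) and 13 (PR 32.4).
Interpolate: 8 + (30.64 − 28.8)/(32.4 − 28.8) × (13 − 8) = 10.6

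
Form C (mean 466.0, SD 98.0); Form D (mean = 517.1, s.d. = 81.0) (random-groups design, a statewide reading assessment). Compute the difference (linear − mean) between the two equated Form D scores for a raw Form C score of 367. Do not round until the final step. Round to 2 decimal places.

17.17

Mean-equated: 367 + (517.1 − 466.0) = 418.10
Linear-equated: (81.0/98.0)(367 − 466.0) + 517.1 = 435.273
Difference = 435.273 − 418.10 = 17.17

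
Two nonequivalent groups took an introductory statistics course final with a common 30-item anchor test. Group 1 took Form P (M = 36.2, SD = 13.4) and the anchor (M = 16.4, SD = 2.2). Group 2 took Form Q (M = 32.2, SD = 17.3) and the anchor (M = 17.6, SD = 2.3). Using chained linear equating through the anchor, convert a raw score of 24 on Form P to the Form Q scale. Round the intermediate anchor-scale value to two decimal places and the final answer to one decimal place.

Form P → anchor (Group 1): v = (2.2/13.4)(24 − 36.2) + 16.4 = 14.40
anchor → Form Q (Group 2): y = (17.3/2.3)(14.40 − 17.6) + 32.2 = 8.1

8.1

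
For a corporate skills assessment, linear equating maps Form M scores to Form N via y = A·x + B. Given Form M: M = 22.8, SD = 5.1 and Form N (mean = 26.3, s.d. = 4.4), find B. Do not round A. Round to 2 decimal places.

A = SD_Y / SD_X = 4.4 / 5.1 = 0.862745
B = M_Y − A·M_X = 26.3 − 0.862745 × 22.8 = 6.63

6.63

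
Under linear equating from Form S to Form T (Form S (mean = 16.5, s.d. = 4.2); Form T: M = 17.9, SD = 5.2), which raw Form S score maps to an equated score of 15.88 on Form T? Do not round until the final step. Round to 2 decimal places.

Invert y = (SD_Y/SD_X)(x − M_X) + M_Y:
x = (SD_X/SD_Y)(y − M_Y) + M_X = (4.2/5.2)(15.88 − 17.9) + 16.5
x = 0.807692 × -2.020 + 16.5 = 14.87

14.87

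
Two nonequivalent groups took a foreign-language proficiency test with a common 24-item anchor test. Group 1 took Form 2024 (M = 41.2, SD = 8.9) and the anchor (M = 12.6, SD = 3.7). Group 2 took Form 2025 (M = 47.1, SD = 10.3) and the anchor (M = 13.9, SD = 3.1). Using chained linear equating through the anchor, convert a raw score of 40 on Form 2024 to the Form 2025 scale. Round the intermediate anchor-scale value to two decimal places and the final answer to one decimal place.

41.1

Form 2024 → anchor (Group 1): v = (3.7/8.9)(40 − 41.2) + 12.6 = 12.10
anchor → Form 2025 (Group 2): y = (10.3/3.1)(12.10 − 13.9) + 47.1 = 41.1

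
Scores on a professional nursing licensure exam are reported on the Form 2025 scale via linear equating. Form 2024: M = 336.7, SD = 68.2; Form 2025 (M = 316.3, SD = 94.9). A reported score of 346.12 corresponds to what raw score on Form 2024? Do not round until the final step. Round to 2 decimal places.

358.13

Invert y = (SD_Y/SD_X)(x − M_X) + M_Y:
x = (SD_X/SD_Y)(y − M_Y) + M_X = (68.2/94.9)(346.12 − 316.3) + 336.7
x = 0.718651 × 29.820 + 336.7 = 358.13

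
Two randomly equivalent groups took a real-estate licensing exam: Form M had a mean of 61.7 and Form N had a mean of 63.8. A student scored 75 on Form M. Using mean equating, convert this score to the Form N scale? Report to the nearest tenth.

Mean equating: y = x + (M_Y − M_X) = 75 + (63.8 − 61.7) = 77.1

77.1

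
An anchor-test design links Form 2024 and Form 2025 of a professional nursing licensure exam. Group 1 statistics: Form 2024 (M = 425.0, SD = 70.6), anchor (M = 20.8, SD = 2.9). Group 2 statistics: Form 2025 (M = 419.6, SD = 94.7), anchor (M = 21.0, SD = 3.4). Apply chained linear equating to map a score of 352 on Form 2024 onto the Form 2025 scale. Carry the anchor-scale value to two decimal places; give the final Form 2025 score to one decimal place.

330.5

Form 2024 → anchor (Group 1): v = (2.9/70.6)(352 − 425.0) + 20.8 = 17.80
anchor → Form 2025 (Group 2): y = (94.7/3.4)(17.80 − 21.0) + 419.6 = 330.5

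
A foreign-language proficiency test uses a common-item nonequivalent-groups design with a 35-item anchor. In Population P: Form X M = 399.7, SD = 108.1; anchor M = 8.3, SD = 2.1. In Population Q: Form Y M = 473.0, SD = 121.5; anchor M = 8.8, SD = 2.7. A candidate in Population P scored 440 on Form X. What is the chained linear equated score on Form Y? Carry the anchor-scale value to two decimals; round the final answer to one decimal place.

Form X → anchor (Population P): v = (2.1/108.1)(440 − 399.7) + 8.3 = 9.08
anchor → Form Y (Population Q): y = (121.5/2.7)(9.08 − 8.8) + 473.0 = 485.6

485.6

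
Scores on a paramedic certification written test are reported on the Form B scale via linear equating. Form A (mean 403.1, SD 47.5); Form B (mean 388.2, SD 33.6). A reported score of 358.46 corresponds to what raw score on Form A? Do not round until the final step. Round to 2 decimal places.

Invert y = (SD_Y/SD_X)(x − M_X) + M_Y:
x = (SD_X/SD_Y)(y − M_Y) + M_X = (47.5/33.6)(358.46 − 388.2) + 403.1
x = 1.413690 × -29.740 + 403.1 = 361.06

361.06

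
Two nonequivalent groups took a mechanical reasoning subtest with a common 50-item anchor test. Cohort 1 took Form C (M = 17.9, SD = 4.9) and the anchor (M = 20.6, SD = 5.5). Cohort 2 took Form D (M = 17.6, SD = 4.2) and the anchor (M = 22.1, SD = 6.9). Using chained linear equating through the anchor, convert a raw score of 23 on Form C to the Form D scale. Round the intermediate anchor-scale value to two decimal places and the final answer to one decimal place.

20.2

Form C → anchor (Cohort 1): v = (5.5/4.9)(23 − 17.9) + 20.6 = 26.32
anchor → Form D (Cohort 2): y = (4.2/6.9)(26.32 − 22.1) + 17.6 = 20.2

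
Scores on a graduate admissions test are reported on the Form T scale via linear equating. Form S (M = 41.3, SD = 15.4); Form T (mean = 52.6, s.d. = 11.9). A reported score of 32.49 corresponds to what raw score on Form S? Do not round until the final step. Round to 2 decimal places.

Invert y = (SD_Y/SD_X)(x − M_X) + M_Y:
x = (SD_X/SD_Y)(y − M_Y) + M_X = (15.4/11.9)(32.49 − 52.6) + 41.3
x = 1.294118 × -20.110 + 41.3 = 15.28

15.28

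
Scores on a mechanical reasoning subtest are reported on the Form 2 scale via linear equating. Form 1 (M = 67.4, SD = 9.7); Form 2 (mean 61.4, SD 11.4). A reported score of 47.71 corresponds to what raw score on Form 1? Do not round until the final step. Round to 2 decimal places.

Invert y = (SD_Y/SD_X)(x − M_X) + M_Y:
x = (SD_X/SD_Y)(y − M_Y) + M_X = (9.7/11.4)(47.71 − 61.4) + 67.4
x = 0.850877 × -13.690 + 67.4 = 55.75

55.75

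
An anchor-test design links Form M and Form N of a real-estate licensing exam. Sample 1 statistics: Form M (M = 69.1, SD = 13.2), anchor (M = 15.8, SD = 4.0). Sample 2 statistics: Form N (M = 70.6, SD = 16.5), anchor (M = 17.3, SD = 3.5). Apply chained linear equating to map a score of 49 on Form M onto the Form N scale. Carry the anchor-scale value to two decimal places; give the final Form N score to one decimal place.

34.8

Form M → anchor (Sample 1): v = (4.0/13.2)(49 − 69.1) + 15.8 = 9.71
anchor → Form N (Sample 2): y = (16.5/3.5)(9.71 − 17.3) + 70.6 = 34.8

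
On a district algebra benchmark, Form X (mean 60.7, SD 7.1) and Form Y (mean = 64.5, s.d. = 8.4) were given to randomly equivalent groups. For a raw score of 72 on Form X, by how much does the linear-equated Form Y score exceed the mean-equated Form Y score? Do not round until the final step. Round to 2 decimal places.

2.07

Mean-equated: 72 + (64.5 − 60.7) = 75.80
Linear-equated: (8.4/7.1)(72 − 60.7) + 64.5 = 77.869
Difference = 77.869 − 75.80 = 2.07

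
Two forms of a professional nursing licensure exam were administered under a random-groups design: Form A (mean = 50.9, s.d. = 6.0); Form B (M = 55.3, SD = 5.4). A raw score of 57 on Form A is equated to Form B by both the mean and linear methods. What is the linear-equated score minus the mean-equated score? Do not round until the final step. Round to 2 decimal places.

-0.61

Mean-equated: 57 + (55.3 − 50.9) = 61.40
Linear-equated: (5.4/6.0)(57 − 50.9) + 55.3 = 60.790
Difference = 60.790 − 61.40 = -0.61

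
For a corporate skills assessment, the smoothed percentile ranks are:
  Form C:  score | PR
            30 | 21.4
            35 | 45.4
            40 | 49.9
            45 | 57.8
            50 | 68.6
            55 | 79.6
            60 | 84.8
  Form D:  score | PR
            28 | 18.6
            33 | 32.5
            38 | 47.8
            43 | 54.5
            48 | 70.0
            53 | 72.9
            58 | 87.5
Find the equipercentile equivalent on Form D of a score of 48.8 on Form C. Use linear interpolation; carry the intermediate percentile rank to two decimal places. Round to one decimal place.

PR of 48.8 on Form C: 57.8 + (48.8 − 45)/(50 − 45) × (68.6 − 57.8) = 66.01
On Form D, PR 66.01 falls between score 43 (PR 54.5) and 48 (PR 70.0).
Interpolate: 43 + (66.01 − 54.5)/(70.0 − 54.5) × (48 − 43) = 46.7

46.7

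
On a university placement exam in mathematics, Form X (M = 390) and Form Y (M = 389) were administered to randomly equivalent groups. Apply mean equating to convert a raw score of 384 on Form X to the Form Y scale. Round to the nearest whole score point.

383

Mean equating: y = x + (M_Y − M_X) = 384 + (389 − 390) = 383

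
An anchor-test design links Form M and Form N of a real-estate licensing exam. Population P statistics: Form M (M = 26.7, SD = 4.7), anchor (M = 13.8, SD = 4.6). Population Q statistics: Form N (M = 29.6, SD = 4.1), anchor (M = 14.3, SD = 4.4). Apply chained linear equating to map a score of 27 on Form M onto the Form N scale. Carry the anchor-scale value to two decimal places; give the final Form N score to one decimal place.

29.4

Form M → anchor (Population P): v = (4.6/4.7)(27 − 26.7) + 13.8 = 14.09
anchor → Form N (Population Q): y = (4.1/4.4)(14.09 − 14.3) + 29.6 = 29.4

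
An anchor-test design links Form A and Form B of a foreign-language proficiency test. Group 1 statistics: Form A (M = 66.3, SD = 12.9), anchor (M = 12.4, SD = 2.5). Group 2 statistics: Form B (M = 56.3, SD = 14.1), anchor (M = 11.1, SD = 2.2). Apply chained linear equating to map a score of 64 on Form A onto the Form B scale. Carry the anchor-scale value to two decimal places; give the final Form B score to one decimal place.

61.7

Form A → anchor (Group 1): v = (2.5/12.9)(64 − 66.3) + 12.4 = 11.95
anchor → Form B (Group 2): y = (14.1/2.2)(11.95 − 11.1) + 56.3 = 61.7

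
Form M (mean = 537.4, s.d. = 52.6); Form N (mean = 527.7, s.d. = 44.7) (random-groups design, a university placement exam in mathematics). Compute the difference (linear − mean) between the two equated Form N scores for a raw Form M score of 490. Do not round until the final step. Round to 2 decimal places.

7.12

Mean-equated: 490 + (527.7 − 537.4) = 480.30
Linear-equated: (44.7/52.6)(490 − 537.4) + 527.7 = 487.419
Difference = 487.419 − 480.30 = 7.12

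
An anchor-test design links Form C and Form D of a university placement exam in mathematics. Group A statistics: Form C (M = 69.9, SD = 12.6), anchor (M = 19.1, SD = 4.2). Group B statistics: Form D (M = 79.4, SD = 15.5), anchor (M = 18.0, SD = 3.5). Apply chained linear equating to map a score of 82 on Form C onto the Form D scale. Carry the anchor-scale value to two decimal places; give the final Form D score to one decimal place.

102.1

Form C → anchor (Group A): v = (4.2/12.6)(82 − 69.9) + 19.1 = 23.13
anchor → Form D (Group B): y = (15.5/3.5)(23.13 − 18.0) + 79.4 = 102.1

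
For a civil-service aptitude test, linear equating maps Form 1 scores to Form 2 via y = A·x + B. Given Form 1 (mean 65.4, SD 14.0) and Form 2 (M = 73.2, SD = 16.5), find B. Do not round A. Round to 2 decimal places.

A = SD_Y / SD_X = 16.5 / 14.0 = 1.178571
B = M_Y − A·M_X = 73.2 − 1.178571 × 65.4 = -3.88

-3.88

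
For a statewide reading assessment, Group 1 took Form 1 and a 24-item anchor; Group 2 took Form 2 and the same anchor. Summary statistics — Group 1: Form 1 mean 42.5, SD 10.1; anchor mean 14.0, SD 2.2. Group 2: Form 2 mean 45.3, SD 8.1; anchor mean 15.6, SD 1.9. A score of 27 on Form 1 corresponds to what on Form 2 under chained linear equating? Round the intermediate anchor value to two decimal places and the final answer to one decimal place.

24.1

Form 1 → anchor (Group 1): v = (2.2/10.1)(27 − 42.5) + 14.0 = 10.62
anchor → Form 2 (Group 2): y = (8.1/1.9)(10.62 − 15.6) + 45.3 = 24.1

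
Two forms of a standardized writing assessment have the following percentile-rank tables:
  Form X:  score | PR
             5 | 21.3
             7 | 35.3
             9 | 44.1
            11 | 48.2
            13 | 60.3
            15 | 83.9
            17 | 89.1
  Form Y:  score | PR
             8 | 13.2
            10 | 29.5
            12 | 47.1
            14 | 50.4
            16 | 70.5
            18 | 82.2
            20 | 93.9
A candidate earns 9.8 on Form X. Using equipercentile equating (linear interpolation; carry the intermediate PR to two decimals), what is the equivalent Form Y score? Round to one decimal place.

PR of 9.8 on Form X: 44.1 + (9.8 − 9)/(11 − 9) × (48.2 − 44.1) = 45.74
On Form Y, PR 45.74 falls between score 10 (PR 29.5) and 12 (PR 47.1).
Interpolate: 10 + (45.74 − 29.5)/(47.1 − 29.5) × (12 − 10) = 11.8

11.8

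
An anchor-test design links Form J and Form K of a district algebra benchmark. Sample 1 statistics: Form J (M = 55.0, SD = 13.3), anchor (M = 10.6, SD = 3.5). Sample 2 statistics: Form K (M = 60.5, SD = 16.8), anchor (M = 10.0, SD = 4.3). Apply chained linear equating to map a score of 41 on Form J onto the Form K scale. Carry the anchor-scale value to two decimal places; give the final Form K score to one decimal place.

48.5

Form J → anchor (Sample 1): v = (3.5/13.3)(41 − 55.0) + 10.6 = 6.92
anchor → Form K (Sample 2): y = (16.8/4.3)(6.92 − 10.0) + 60.5 = 48.5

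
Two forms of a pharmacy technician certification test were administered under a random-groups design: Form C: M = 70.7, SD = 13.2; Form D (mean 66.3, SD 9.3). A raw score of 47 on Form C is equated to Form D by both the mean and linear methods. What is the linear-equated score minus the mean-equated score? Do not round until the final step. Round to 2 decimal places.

7.00

Mean-equated: 47 + (66.3 − 70.7) = 42.60
Linear-equated: (9.3/13.2)(47 − 70.7) + 66.3 = 49.602
Difference = 49.602 − 42.60 = 7.00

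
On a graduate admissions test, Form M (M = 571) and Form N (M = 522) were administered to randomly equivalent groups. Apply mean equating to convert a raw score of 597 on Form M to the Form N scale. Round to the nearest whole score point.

548

Mean equating: y = x + (M_Y − M_X) = 597 + (522 − 571) = 548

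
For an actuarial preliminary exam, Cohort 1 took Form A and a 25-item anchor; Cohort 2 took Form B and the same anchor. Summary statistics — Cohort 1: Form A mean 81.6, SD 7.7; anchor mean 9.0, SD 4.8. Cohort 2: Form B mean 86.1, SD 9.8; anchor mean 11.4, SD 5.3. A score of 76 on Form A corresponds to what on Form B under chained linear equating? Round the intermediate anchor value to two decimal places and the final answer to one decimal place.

Form A → anchor (Cohort 1): v = (4.8/7.7)(76 − 81.6) + 9.0 = 5.51
anchor → Form B (Cohort 2): y = (9.8/5.3)(5.51 − 11.4) + 86.1 = 75.2

75.2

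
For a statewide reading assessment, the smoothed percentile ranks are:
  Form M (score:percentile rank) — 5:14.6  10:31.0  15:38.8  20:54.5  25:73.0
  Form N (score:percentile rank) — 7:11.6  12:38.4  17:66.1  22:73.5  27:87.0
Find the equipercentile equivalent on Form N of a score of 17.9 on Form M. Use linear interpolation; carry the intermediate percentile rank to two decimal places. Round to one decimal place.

PR of 17.9 on Form M: 38.8 + (17.9 − 15)/(20 − 15) × (54.5 − 38.8) = 47.91
On Form N, PR 47.91 falls between score 12 (PR 38.4) and 17 (PR 66.1).
Interpolate: 12 + (47.91 − 38.4)/(66.1 − 38.4) × (17 − 12) = 13.7

13.7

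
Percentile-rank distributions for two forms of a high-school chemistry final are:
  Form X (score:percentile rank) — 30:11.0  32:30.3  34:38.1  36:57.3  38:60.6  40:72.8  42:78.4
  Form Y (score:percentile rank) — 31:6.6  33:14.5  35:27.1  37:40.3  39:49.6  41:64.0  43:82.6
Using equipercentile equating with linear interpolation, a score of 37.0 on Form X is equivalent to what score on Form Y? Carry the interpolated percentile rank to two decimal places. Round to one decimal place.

PR of 37.0 on Form X: 57.3 + (37.0 − 36)/(38 − 36) × (60.6 − 57.3) = 58.95
On Form Y, PR 58.95 falls between score 39 (PR 49.6) and 41 (PR 64.0).
Interpolate: 39 + (58.95 − 49.6)/(64.0 − 49.6) × (41 − 39) = 40.3

40.3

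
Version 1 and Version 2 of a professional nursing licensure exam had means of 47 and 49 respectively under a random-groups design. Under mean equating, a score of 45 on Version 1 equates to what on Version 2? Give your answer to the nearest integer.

Mean equating: y = x + (M_Y − M_X) = 45 + (49 − 47) = 47

47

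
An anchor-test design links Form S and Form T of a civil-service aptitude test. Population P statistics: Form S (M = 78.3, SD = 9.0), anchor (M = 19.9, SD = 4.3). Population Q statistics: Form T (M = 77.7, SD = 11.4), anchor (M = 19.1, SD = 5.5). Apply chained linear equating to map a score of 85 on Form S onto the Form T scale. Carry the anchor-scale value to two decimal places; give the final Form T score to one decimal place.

Form S → anchor (Population P): v = (4.3/9.0)(85 − 78.3) + 19.9 = 23.10
anchor → Form T (Population Q): y = (11.4/5.5)(23.10 − 19.1) + 77.7 = 86.0

86.0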